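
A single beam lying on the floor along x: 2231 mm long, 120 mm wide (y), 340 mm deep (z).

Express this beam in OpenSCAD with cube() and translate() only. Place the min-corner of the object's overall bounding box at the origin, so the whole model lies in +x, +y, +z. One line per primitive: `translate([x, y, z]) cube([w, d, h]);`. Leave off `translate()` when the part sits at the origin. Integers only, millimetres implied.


cube([2231, 120, 340]);


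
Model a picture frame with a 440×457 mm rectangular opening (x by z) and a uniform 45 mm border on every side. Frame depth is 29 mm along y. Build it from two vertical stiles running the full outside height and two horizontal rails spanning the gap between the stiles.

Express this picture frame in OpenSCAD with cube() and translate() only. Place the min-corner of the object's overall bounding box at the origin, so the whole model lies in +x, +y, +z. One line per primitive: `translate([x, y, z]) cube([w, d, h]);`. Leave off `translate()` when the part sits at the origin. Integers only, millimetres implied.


cube([45, 29, 547]);
translate([485, 0, 0]) cube([45, 29, 547]);
translate([45, 0, 0]) cube([440, 29, 45]);
translate([45, 0, 502]) cube([440, 29, 45]);


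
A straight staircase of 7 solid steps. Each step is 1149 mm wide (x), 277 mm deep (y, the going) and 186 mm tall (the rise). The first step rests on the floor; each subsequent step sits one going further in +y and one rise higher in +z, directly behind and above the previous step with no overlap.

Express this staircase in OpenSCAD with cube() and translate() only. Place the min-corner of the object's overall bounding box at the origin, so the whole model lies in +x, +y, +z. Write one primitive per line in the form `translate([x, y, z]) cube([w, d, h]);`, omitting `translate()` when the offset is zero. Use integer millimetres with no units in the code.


cube([1149, 277, 186]);
translate([0, 277, 186]) cube([1149, 277, 186]);
translate([0, 554, 372]) cube([1149, 277, 186]);
translate([0, 831, 558]) cube([1149, 277, 186]);
translate([0, 1108, 744]) cube([1149, 277, 186]);
translate([0, 1385, 930]) cube([1149, 277, 186]);
translate([0, 1662, 1116]) cube([1149, 277, 186]);


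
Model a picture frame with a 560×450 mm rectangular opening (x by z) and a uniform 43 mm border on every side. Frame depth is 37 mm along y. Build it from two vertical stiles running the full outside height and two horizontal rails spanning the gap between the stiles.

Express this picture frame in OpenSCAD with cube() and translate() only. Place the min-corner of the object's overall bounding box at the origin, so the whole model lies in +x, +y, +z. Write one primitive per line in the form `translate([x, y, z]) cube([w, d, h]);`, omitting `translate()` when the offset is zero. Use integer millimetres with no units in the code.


cube([43, 37, 536]);
translate([603, 0, 0]) cube([43, 37, 536]);
translate([43, 0, 0]) cube([560, 37, 43]);
translate([43, 0, 493]) cube([560, 37, 43]);


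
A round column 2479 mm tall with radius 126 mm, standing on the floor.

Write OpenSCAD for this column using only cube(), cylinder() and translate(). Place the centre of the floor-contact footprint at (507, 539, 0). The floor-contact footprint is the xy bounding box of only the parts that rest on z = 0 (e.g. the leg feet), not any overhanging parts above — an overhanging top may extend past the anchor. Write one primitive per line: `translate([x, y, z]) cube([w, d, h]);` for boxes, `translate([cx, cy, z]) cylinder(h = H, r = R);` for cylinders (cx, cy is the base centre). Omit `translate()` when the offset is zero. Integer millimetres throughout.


translate([507, 539, 0]) cylinder(h = 2479, r = 126);


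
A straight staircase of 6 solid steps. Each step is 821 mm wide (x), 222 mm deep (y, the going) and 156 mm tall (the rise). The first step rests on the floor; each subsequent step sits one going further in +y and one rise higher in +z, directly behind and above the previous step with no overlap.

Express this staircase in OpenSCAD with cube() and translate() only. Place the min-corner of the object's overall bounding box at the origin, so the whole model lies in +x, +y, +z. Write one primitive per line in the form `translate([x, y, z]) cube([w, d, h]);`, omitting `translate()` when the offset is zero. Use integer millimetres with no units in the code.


cube([821, 222, 156]);
translate([0, 222, 156]) cube([821, 222, 156]);
translate([0, 444, 312]) cube([821, 222, 156]);
translate([0, 666, 468]) cube([821, 222, 156]);
translate([0, 888, 624]) cube([821, 222, 156]);
translate([0, 1110, 780]) cube([821, 222, 156]);


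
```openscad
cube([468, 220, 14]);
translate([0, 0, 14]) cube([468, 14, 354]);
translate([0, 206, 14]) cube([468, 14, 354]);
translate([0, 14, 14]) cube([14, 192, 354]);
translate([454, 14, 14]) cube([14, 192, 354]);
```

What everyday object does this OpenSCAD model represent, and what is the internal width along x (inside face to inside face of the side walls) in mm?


An open box. The internal width is 440 mm.

A 468×220 base slab with four walls standing on it — an open box. The base is 468 mm wide and the walls are 14 mm thick, so the internal width is 468 − 2 × 14 = 440 mm.


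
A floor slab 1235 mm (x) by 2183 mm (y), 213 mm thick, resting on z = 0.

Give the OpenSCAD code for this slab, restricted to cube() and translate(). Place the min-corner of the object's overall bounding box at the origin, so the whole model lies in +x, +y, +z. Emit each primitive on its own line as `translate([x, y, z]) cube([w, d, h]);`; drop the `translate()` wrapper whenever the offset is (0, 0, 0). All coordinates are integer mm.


cube([1235, 2183, 213]);


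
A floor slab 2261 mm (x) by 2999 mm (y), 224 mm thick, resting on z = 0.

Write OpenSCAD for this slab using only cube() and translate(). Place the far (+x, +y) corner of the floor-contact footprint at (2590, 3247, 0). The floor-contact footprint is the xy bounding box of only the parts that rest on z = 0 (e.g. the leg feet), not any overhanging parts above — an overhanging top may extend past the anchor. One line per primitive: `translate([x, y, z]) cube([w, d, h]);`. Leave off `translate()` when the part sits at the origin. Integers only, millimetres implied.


translate([329, 248, 0]) cube([2261, 2999, 224]);


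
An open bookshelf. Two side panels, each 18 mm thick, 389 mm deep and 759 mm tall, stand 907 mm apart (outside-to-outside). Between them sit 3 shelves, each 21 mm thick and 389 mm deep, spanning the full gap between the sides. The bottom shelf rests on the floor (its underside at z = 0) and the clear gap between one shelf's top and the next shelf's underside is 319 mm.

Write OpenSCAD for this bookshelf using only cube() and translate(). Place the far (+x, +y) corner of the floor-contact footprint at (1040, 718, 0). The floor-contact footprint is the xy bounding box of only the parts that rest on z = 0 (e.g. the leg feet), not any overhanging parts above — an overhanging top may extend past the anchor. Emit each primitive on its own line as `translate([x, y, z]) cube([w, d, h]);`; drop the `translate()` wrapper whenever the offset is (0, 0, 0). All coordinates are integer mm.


translate([133, 329, 0]) cube([18, 389, 759]);
translate([1022, 329, 0]) cube([18, 389, 759]);
translate([151, 329, 0]) cube([871, 389, 21]);
translate([151, 329, 340]) cube([871, 389, 21]);
translate([151, 329, 680]) cube([871, 389, 21]);


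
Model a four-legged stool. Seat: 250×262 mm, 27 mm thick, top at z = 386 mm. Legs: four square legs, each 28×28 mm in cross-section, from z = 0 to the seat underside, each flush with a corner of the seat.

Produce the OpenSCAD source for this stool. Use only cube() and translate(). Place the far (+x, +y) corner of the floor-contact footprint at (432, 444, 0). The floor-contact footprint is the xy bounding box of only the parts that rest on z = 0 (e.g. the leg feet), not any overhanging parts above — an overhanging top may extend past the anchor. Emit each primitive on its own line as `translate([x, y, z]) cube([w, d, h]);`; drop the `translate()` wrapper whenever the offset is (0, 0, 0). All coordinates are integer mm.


translate([182, 182, 359]) cube([250, 262, 27]);
translate([182, 182, 0]) cube([28, 28, 359]);
translate([404, 182, 0]) cube([28, 28, 359]);
translate([182, 416, 0]) cube([28, 28, 359]);
translate([404, 416, 0]) cube([28, 28, 359]);


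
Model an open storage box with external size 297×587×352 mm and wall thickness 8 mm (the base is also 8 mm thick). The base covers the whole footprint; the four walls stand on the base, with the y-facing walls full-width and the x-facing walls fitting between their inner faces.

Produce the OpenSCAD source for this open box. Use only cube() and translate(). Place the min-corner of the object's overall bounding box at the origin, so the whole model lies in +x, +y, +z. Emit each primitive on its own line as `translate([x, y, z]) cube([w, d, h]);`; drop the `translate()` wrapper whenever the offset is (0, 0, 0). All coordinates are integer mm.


cube([297, 587, 8]);
translate([0, 0, 8]) cube([297, 8, 344]);
translate([0, 579, 8]) cube([297, 8, 344]);
translate([0, 8, 8]) cube([8, 571, 344]);
translate([289, 8, 8]) cube([8, 571, 344]);


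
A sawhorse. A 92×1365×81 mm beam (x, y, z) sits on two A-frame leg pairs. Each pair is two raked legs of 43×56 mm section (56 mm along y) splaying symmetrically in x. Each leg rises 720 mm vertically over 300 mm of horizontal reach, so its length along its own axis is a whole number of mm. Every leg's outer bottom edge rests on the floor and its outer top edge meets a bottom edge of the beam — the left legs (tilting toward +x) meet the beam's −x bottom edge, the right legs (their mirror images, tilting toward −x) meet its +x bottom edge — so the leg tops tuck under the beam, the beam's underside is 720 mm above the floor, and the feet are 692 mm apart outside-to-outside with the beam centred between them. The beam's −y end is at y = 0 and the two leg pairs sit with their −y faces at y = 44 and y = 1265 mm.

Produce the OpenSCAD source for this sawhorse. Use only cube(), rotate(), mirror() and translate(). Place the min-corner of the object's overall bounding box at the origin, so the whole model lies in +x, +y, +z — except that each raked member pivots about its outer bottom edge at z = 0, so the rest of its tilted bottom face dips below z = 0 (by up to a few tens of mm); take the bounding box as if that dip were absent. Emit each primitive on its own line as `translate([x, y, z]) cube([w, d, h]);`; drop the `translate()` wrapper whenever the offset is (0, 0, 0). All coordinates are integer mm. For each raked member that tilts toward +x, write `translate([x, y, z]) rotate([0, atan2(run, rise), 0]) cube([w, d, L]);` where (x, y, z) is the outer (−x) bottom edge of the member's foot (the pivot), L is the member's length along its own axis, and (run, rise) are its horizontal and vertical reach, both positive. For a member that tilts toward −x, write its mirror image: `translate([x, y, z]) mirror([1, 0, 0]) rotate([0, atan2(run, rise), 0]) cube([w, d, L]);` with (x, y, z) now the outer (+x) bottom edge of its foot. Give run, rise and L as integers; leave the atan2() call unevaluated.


translate([300, 0, 720]) cube([92, 1365, 81]);
translate([0, 44, 0]) rotate([0, atan2(300, 720), 0]) cube([43, 56, 780]);
translate([692, 44, 0]) mirror([1, 0, 0]) rotate([0, atan2(300, 720), 0]) cube([43, 56, 780]);
translate([0, 1265, 0]) rotate([0, atan2(300, 720), 0]) cube([43, 56, 780]);
translate([692, 1265, 0]) mirror([1, 0, 0]) rotate([0, atan2(300, 720), 0]) cube([43, 56, 780]);


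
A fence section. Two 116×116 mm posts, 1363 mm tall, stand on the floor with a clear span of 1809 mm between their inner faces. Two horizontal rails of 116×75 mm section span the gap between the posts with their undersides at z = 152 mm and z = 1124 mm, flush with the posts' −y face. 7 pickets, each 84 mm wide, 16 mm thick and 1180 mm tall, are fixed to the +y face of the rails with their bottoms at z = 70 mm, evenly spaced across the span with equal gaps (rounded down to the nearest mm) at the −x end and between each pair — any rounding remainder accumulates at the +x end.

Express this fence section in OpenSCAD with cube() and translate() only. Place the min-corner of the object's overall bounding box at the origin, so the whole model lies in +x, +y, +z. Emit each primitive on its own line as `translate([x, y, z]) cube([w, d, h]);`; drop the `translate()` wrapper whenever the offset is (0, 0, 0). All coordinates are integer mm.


cube([116, 116, 1363]);
translate([1925, 0, 0]) cube([116, 116, 1363]);
translate([116, 0, 152]) cube([1809, 116, 75]);
translate([116, 0, 1124]) cube([1809, 116, 75]);
translate([268, 116, 70]) cube([84, 16, 1180]);
translate([504, 116, 70]) cube([84, 16, 1180]);
translate([740, 116, 70]) cube([84, 16, 1180]);
translate([976, 116, 70]) cube([84, 16, 1180]);
translate([1212, 116, 70]) cube([84, 16, 1180]);
translate([1448, 116, 70]) cube([84, 16, 1180]);
translate([1684, 116, 70]) cube([84, 16, 1180]);


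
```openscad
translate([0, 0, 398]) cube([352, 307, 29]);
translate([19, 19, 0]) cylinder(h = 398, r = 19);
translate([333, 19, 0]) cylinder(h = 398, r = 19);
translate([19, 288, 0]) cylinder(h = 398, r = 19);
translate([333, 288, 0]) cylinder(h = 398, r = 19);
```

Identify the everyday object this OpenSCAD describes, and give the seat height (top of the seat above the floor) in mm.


A stool. The seat height is 427 mm.

A 352×307×29 slab at z = 398 on four corner cylinders — a stool. The seat top is 398 + 29 = 427 mm.


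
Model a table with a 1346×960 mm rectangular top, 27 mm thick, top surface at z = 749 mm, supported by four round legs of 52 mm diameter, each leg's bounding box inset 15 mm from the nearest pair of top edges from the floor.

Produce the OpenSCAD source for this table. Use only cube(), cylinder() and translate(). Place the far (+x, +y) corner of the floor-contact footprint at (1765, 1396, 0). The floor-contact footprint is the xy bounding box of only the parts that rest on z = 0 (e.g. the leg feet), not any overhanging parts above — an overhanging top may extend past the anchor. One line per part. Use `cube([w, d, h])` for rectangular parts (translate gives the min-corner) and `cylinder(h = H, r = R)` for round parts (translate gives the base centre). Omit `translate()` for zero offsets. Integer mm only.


translate([434, 451, 722]) cube([1346, 960, 27]);
translate([475, 492, 0]) cylinder(h = 722, r = 26);
translate([1739, 492, 0]) cylinder(h = 722, r = 26);
translate([475, 1370, 0]) cylinder(h = 722, r = 26);
translate([1739, 1370, 0]) cylinder(h = 722, r = 26);


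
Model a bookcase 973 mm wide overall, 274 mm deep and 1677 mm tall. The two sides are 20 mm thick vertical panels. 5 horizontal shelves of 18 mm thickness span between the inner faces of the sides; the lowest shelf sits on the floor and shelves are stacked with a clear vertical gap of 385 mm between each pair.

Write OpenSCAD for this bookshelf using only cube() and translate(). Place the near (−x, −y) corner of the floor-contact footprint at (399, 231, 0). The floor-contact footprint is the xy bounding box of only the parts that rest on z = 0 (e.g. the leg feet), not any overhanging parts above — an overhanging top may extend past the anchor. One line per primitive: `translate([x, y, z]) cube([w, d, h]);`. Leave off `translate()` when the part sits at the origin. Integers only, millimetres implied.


translate([399, 231, 0]) cube([20, 274, 1677]);
translate([1352, 231, 0]) cube([20, 274, 1677]);
translate([419, 231, 0]) cube([933, 274, 18]);
translate([419, 231, 403]) cube([933, 274, 18]);
translate([419, 231, 806]) cube([933, 274, 18]);
translate([419, 231, 1209]) cube([933, 274, 18]);
translate([419, 231, 1612]) cube([933, 274, 18]);


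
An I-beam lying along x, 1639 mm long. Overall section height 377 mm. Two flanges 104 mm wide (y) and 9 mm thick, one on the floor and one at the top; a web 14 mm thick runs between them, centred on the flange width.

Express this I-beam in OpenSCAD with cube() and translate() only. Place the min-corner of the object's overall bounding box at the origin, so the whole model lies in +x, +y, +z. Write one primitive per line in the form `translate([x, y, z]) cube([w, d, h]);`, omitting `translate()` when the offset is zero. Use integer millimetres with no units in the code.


cube([1639, 104, 9]);
translate([0, 45, 9]) cube([1639, 14, 359]);
translate([0, 0, 368]) cube([1639, 104, 9]);


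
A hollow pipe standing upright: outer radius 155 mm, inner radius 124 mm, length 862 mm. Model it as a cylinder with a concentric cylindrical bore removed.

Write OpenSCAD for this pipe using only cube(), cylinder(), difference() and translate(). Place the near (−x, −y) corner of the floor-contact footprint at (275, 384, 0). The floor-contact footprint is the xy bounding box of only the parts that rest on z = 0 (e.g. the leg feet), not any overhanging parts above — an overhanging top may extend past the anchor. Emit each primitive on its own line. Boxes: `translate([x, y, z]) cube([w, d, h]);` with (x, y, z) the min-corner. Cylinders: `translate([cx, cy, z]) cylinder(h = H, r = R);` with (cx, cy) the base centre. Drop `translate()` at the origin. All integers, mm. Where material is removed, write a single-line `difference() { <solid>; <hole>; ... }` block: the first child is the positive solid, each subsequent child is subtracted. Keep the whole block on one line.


difference() { translate([430, 539, 0]) cylinder(h = 862, r = 155); translate([430, 539, 0]) cylinder(h = 862, r = 124); }


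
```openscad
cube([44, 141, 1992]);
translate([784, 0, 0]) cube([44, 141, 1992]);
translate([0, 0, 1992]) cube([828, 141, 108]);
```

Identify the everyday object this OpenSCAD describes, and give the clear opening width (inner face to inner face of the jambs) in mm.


A door frame. The clear opening width is 740 mm.

Two 1992 mm tall posts with a header on top — a door frame. The left jamb is 44 mm wide at x = 0; the right jamb starts at x = 784. The clear opening is 784 − 44 = 740 mm.


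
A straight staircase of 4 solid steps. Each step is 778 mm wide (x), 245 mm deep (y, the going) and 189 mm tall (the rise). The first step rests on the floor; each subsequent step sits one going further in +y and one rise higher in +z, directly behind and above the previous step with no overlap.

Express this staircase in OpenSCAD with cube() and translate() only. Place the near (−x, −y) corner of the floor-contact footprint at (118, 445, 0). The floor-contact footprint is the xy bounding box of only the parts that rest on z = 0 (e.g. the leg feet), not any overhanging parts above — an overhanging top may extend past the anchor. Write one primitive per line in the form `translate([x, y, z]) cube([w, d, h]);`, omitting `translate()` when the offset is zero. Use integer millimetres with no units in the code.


translate([118, 445, 0]) cube([778, 245, 189]);
translate([118, 690, 189]) cube([778, 245, 189]);
translate([118, 935, 378]) cube([778, 245, 189]);
translate([118, 1180, 567]) cube([778, 245, 189]);


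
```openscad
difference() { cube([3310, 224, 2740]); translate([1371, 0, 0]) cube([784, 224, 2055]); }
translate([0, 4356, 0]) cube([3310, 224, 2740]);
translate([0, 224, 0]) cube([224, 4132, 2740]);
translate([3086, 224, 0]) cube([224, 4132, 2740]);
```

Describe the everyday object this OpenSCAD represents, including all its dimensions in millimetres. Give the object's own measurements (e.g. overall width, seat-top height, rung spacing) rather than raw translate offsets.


A single room: four walls, each 2740 mm tall and 224 mm thick, enclosing an outside footprint 3310×4580 mm (x × y), no floor or roof. The front and back walls (−y and +y sides) run the full x-width; the side walls fit between their inner faces. A door opening 784 mm wide and 2055 mm tall is cut through the front wall from the floor up, its −x edge 1371 mm from the wall's −x end.


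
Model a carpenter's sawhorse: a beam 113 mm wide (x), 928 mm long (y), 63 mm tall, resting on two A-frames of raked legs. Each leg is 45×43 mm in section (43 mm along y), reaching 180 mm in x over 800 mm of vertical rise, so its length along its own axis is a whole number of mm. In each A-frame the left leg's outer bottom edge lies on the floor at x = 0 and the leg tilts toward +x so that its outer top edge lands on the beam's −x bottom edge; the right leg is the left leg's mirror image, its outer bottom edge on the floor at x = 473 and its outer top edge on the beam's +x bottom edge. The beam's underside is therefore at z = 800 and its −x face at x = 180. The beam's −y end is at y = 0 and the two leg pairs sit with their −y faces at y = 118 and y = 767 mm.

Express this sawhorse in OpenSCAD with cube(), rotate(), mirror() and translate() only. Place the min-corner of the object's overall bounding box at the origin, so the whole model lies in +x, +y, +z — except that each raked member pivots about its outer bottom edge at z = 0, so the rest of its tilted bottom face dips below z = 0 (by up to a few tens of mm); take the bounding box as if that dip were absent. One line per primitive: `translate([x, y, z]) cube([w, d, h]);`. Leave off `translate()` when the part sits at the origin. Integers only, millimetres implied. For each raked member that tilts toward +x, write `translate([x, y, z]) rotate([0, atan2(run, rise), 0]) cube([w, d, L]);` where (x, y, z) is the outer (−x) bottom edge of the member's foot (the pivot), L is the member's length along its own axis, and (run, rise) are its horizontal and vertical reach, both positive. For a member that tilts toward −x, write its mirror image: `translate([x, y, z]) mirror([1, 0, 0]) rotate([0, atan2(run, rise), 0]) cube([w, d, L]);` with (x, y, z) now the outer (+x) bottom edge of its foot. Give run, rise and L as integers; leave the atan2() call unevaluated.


translate([180, 0, 800]) cube([113, 928, 63]);
translate([0, 118, 0]) rotate([0, atan2(180, 800), 0]) cube([45, 43, 820]);
translate([473, 118, 0]) mirror([1, 0, 0]) rotate([0, atan2(180, 800), 0]) cube([45, 43, 820]);
translate([0, 767, 0]) rotate([0, atan2(180, 800), 0]) cube([45, 43, 820]);
translate([473, 767, 0]) mirror([1, 0, 0]) rotate([0, atan2(180, 800), 0]) cube([45, 43, 820]);


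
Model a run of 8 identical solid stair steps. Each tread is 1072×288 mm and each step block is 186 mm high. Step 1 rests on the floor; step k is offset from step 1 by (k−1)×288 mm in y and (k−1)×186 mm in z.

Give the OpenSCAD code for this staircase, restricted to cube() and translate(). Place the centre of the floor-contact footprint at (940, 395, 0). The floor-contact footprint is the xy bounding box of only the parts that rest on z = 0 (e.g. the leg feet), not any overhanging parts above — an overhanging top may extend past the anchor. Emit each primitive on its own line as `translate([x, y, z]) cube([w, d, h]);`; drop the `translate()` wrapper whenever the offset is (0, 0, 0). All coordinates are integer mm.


translate([404, 251, 0]) cube([1072, 288, 186]);
translate([404, 539, 186]) cube([1072, 288, 186]);
translate([404, 827, 372]) cube([1072, 288, 186]);
translate([404, 1115, 558]) cube([1072, 288, 186]);
translate([404, 1403, 744]) cube([1072, 288, 186]);
translate([404, 1691, 930]) cube([1072, 288, 186]);
translate([404, 1979, 1116]) cube([1072, 288, 186]);
translate([404, 2267, 1302]) cube([1072, 288, 186]);


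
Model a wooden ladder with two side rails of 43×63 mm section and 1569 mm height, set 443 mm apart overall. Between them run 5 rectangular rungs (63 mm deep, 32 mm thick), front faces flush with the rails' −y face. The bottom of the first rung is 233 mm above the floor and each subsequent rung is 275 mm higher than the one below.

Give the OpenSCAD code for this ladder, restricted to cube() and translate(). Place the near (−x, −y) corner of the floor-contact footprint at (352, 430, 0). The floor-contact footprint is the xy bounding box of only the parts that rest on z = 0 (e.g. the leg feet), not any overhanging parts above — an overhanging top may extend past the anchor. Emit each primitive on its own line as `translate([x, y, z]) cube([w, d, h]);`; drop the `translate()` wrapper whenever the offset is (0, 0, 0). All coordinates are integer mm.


translate([352, 430, 0]) cube([43, 63, 1569]);
translate([752, 430, 0]) cube([43, 63, 1569]);
translate([395, 430, 233]) cube([357, 63, 32]);
translate([395, 430, 508]) cube([357, 63, 32]);
translate([395, 430, 783]) cube([357, 63, 32]);
translate([395, 430, 1058]) cube([357, 63, 32]);
translate([395, 430, 1333]) cube([357, 63, 32]);


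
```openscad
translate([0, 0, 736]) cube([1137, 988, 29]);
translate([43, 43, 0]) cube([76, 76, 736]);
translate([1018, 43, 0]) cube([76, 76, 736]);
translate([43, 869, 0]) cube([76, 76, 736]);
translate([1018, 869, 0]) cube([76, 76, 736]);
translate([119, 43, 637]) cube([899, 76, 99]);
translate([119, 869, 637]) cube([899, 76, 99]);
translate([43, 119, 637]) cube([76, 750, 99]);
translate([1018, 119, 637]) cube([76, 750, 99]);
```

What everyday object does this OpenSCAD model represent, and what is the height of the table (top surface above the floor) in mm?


A table. The table height is 765 mm.

A 1137×988×29 slab sits at z = 736 on four 76 mm square posts — a table. The top surface is at 736 + 29 = 765 mm.


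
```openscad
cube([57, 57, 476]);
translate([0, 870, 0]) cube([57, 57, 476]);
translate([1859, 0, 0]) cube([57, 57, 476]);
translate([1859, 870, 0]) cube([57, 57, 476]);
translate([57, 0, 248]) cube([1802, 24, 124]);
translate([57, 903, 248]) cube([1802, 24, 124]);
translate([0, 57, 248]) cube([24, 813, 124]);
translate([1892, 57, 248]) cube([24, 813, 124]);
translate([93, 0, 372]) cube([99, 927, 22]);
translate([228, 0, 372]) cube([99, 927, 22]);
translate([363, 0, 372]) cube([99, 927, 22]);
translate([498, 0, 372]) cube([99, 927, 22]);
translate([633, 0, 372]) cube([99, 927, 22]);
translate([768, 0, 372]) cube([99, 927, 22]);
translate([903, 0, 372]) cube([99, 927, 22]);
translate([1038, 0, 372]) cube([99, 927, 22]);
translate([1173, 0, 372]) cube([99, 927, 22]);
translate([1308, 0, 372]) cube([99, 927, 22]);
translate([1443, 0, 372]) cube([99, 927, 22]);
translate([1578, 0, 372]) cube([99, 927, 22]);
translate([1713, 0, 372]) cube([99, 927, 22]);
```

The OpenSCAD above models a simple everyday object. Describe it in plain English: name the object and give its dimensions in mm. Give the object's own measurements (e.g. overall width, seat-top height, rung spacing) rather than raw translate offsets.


A bed frame 1916 mm long (x) by 927 mm wide (y). Four 57×57 mm corner posts, 476 mm tall, at the corners of the footprint. Four rails of 24 mm thickness and 124 mm height run between adjacent posts with their undersides at z = 248 mm, their outer faces flush with the outside of the frame (the two x-running rails run between the posts' inner faces; the two y-running rails run between the posts' inner faces). 13 slats, each 99 mm wide (x) and 22 mm thick, lie across the top of the two x-running rails, running the full 927 mm width of the frame in y; along x they sit between the end posts with a 36 mm gap after the −x posts and between neighbouring slats, leaving 47 mm before the +x posts.


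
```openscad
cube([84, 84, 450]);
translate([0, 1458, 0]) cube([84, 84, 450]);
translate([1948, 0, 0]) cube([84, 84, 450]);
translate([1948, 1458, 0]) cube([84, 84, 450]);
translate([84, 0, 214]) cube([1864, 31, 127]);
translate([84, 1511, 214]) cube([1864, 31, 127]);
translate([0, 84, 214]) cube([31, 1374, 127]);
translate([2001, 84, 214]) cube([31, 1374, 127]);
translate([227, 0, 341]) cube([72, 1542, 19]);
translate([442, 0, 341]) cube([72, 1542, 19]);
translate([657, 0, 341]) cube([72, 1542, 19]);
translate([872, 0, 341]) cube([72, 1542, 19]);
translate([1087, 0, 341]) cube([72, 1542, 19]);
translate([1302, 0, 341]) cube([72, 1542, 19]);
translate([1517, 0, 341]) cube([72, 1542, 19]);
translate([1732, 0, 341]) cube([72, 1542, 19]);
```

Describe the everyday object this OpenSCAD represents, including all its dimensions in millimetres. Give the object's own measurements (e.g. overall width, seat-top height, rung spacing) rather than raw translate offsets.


A bed frame 2032 mm long (x) by 1542 mm wide (y). Four 84×84 mm corner posts, 450 mm tall, at the corners of the footprint. Four rails of 31 mm thickness and 127 mm height run between adjacent posts with their undersides at z = 214 mm, their outer faces flush with the outside of the frame (the two x-running rails run between the posts' inner faces; the two y-running rails run between the posts' inner faces). 8 slats, each 72 mm wide (x) and 19 mm thick, lie across the top of the two x-running rails, running the full 1542 mm width of the frame in y; along x they sit between the end posts with a 143 mm gap after the −x posts and between neighbouring slats, leaving 144 mm before the +x posts.


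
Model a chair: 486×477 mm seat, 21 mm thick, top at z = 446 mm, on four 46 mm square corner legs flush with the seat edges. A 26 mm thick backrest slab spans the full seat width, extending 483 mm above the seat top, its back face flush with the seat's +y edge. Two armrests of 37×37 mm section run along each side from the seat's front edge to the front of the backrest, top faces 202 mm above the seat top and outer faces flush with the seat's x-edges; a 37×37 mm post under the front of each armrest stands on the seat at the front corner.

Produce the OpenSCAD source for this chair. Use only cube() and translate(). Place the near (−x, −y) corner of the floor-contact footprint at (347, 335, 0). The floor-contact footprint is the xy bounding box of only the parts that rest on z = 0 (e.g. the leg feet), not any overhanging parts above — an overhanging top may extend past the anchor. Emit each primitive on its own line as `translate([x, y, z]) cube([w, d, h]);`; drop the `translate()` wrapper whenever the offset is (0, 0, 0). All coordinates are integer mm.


// leg_h = 446 - 21 = 425
// arm post h = 202 - 37 = 165
translate([347, 335, 425]) cube([486, 477, 21]);
translate([347, 335, 0]) cube([46, 46, 425]);
translate([787, 335, 0]) cube([46, 46, 425]);
translate([347, 766, 0]) cube([46, 46, 425]);
translate([787, 766, 0]) cube([46, 46, 425]);
translate([347, 786, 446]) cube([486, 26, 483]);
translate([347, 335, 611]) cube([37, 451, 37]);
translate([796, 335, 611]) cube([37, 451, 37]);
translate([347, 335, 446]) cube([37, 37, 165]);
translate([796, 335, 446]) cube([37, 37, 165]);


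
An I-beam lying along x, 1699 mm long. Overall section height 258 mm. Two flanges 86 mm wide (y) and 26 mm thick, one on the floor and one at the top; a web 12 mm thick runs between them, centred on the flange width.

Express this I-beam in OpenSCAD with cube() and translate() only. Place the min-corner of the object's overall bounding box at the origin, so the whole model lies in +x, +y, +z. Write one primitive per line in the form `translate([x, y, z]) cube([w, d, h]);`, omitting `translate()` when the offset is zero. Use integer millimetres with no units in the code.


cube([1699, 86, 26]);
translate([0, 37, 26]) cube([1699, 12, 206]);
translate([0, 0, 232]) cube([1699, 86, 26]);


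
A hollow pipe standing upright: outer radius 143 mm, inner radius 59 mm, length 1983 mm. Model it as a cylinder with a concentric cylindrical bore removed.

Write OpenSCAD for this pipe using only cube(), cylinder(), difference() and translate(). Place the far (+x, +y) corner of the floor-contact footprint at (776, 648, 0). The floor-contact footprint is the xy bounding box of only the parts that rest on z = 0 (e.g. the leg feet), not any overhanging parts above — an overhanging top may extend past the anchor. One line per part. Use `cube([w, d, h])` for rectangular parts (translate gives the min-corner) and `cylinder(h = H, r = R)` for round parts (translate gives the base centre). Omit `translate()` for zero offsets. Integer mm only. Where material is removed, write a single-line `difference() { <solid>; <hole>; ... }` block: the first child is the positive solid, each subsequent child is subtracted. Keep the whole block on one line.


difference() { translate([633, 505, 0]) cylinder(h = 1983, r = 143); translate([633, 505, 0]) cylinder(h = 1983, r = 59); }


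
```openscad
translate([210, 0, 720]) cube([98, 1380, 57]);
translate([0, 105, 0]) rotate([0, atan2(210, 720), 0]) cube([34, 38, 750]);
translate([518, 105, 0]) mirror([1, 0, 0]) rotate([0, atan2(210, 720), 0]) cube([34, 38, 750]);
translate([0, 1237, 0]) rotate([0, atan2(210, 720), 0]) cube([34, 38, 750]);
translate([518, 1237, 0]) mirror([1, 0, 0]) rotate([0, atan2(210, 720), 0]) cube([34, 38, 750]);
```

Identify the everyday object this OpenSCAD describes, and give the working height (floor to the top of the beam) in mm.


A sawhorse. The overall height is 777 mm.

A beam across two mirrored pairs of raked legs — a sawhorse. The beam's underside is at z = 720 (matching the legs' vertical rise in atan2(210, 720)) and the beam is 57 mm tall, so its top is at 720 + 57 = 777 mm. The raked legs top out at the beam's underside, so that is the highest point.


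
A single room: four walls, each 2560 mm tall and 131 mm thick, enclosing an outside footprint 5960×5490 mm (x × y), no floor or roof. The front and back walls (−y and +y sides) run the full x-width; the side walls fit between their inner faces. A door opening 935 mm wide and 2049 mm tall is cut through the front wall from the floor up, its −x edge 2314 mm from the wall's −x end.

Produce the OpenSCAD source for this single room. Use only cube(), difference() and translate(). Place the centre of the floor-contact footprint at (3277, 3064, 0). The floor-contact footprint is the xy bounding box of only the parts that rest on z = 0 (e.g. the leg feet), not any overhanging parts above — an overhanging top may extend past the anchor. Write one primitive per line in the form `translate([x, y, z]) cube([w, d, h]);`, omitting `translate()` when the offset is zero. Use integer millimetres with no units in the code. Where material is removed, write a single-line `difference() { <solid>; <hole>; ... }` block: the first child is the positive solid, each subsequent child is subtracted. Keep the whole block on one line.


difference() { translate([297, 319, 0]) cube([5960, 131, 2560]); translate([2611, 319, 0]) cube([935, 131, 2049]); }
translate([297, 5678, 0]) cube([5960, 131, 2560]);
translate([297, 450, 0]) cube([131, 5228, 2560]);
translate([6126, 450, 0]) cube([131, 5228, 2560]);


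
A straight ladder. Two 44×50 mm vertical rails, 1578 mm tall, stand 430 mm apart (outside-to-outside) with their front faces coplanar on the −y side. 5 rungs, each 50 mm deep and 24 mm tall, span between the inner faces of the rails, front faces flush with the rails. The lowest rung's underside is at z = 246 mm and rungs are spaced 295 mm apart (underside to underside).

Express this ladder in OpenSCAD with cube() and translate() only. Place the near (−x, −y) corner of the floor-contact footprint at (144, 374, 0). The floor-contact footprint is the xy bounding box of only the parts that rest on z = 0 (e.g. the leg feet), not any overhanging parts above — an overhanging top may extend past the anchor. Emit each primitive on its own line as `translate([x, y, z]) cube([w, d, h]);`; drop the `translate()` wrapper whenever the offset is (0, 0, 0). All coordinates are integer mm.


translate([144, 374, 0]) cube([44, 50, 1578]);
translate([530, 374, 0]) cube([44, 50, 1578]);
translate([188, 374, 246]) cube([342, 50, 24]);
translate([188, 374, 541]) cube([342, 50, 24]);
translate([188, 374, 836]) cube([342, 50, 24]);
translate([188, 374, 1131]) cube([342, 50, 24]);
translate([188, 374, 1426]) cube([342, 50, 24]);


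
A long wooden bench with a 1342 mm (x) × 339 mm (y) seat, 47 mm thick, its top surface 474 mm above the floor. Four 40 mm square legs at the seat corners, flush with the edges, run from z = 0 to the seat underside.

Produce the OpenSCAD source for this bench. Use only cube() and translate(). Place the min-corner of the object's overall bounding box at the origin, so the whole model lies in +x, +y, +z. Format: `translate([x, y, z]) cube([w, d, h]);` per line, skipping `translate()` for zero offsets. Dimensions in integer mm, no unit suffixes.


// leg_h = 474 − 47 = 427
translate([0, 0, 427]) cube([1342, 339, 47]);
cube([40, 40, 427]);
translate([0, 299, 0]) cube([40, 40, 427]);
translate([1302, 0, 0]) cube([40, 40, 427]);
translate([1302, 299, 0]) cube([40, 40, 427]);


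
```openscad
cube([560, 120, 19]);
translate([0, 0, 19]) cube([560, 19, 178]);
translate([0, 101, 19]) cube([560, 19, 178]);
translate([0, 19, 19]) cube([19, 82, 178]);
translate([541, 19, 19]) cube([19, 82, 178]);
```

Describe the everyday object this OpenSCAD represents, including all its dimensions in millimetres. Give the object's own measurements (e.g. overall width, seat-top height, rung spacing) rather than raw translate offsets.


An open-topped rectangular box: outside dimensions 560×120×197 mm, with a uniform wall and base thickness of 19 mm. The base is a full 560×120 slab on the floor; four walls sit on top of the base. The front and back walls (the −y and +y sides) span the full width; the two side walls fit between them.


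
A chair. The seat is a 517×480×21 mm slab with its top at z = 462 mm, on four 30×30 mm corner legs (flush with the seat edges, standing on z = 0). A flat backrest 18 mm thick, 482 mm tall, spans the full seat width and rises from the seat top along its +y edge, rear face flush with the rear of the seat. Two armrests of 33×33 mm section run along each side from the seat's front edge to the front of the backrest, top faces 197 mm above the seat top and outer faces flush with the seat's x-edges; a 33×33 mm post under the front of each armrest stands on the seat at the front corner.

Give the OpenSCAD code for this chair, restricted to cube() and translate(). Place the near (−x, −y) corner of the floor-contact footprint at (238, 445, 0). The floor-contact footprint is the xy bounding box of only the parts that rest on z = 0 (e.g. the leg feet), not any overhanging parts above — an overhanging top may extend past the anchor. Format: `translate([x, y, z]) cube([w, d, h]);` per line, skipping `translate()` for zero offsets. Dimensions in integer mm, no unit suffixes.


translate([238, 445, 441]) cube([517, 480, 21]);
translate([238, 445, 0]) cube([30, 30, 441]);
translate([725, 445, 0]) cube([30, 30, 441]);
translate([238, 895, 0]) cube([30, 30, 441]);
translate([725, 895, 0]) cube([30, 30, 441]);
translate([238, 907, 462]) cube([517, 18, 482]);
translate([238, 445, 626]) cube([33, 462, 33]);
translate([722, 445, 626]) cube([33, 462, 33]);
translate([238, 445, 462]) cube([33, 33, 164]);
translate([722, 445, 462]) cube([33, 33, 164]);


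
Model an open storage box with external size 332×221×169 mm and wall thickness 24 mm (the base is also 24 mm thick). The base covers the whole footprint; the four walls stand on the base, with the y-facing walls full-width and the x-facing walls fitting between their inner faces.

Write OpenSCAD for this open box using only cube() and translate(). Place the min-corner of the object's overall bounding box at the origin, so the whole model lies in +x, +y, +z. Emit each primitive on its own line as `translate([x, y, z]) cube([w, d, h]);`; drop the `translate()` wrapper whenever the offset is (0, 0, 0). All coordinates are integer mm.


cube([332, 221, 24]);
translate([0, 0, 24]) cube([332, 24, 145]);
translate([0, 197, 24]) cube([332, 24, 145]);
translate([0, 24, 24]) cube([24, 173, 145]);
translate([308, 24, 24]) cube([24, 173, 145]);


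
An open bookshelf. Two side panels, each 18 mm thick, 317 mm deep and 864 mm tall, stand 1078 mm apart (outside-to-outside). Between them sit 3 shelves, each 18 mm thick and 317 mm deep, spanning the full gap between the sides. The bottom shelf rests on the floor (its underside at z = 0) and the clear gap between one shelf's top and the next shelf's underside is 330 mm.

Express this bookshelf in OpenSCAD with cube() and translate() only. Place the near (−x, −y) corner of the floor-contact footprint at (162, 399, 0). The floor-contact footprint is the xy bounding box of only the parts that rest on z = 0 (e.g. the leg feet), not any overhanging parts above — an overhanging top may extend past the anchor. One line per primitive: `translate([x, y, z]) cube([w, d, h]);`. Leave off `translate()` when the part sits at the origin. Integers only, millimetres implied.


translate([162, 399, 0]) cube([18, 317, 864]);
translate([1222, 399, 0]) cube([18, 317, 864]);
translate([180, 399, 0]) cube([1042, 317, 18]);
translate([180, 399, 348]) cube([1042, 317, 18]);
translate([180, 399, 696]) cube([1042, 317, 18]);
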